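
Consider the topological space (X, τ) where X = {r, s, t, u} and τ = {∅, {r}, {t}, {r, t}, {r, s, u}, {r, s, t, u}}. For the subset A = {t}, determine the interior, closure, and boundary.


int(A) = {t}, cl(A) = {t}, ∂A = ∅.

Closed sets in (X, τ) are complements of opens:
  closed(X, τ) = {∅, {t}, {s, u}, {r, s, u}, {s, t, u}, {r, s, t, u}}.
int(A) = ⋃ {U ∈ τ : U ⊆ A}. Opens contained in A: ∅, {t}.
Taking the union of these: int(A) = {t}.
cl(A) = ⋂ {C closed : A ⊆ C}. Closed sets containing A: {t}, {s, t, u}, {r, s, t, u}.
Intersecting these: cl(A) = {t}.
∂A = cl(A) ∖ int(A) = {t} ∖ {t} = ∅.


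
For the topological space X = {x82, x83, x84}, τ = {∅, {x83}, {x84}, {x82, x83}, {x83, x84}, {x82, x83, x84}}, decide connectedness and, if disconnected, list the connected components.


(X, τ) is disconnected; components = [{x84}, {x82, x83}].

Find clopen sets (U ∈ τ with X ∖ U ∈ τ):
  U = ∅, X ∖ U = {x82, x83, x84} — both open, so U is clopen.
  U = {x84}, X ∖ U = {x82, x83} — both open, so U is clopen.
  U = {x82, x83}, X ∖ U = {x84} — both open, so U is clopen.
  U = {x82, x83, x84}, X ∖ U = ∅ — both open, so U is clopen.
Nontrivial clopen(s) exist: e.g. {x84}. So (X, τ) is disconnected.
Compute connected components by grouping points that agree on all clopens:
  component: {x84}
  component: {x82, x83}


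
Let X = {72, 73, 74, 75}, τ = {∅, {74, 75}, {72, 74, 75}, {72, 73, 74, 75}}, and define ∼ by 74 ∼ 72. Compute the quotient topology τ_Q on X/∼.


X/∼ = {[72=74], [73], [75]}; |τ_Q| = 3.

Equivalence classes: [72=74], [73], [75].
Quotient map π: X → X/∼ sends 72 ↦ [72=74], 73 ↦ [73], 74 ↦ [72=74], 75 ↦ [75].
For each subset V ⊆ X/∼, compute π^{-1}(V) ⊆ X and check whether π^{-1}(V) ∈ τ. V is open in τ_Q iff π^{-1}(V) ∈ τ.
  V = {}: π^{-1}(V) = ∅ ∈ τ ✓.
  V = {[72=74]}: π^{-1}(V) = {72, 74} ∉ τ ✗.
  V = {[73]}: π^{-1}(V) = {73} ∉ τ ✗.
  V = {[72=74], [73]}: π^{-1}(V) = {72, 73, 74} ∉ τ ✗.
  V = {[75]}: π^{-1}(V) = {75} ∉ τ ✗.
  V = {[72=74], [75]}: π^{-1}(V) = {72, 74, 75} ∈ τ ✓.
  V = {[73], [75]}: π^{-1}(V) = {73, 75} ∉ τ ✗.
  V = {[72=74], [73], [75]}: π^{-1}(V) = {72, 73, 74, 75} ∈ τ ✓.
Open sets in the quotient: τ_Q = {{}, {[72=74], [75]}, {[72=74], [73], [75]}} (3 elements).


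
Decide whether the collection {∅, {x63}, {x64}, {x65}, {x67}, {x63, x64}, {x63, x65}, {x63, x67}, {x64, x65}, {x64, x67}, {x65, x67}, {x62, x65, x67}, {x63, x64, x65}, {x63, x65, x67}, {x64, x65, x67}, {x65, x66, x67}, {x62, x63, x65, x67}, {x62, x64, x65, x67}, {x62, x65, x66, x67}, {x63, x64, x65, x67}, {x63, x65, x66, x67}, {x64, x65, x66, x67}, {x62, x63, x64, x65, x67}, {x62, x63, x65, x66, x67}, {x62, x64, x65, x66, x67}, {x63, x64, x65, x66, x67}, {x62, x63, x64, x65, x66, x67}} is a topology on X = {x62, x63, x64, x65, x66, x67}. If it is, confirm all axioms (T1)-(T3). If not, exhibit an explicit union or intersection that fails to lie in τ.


τ is NOT a topology on X.

Axiom (T1): ∅ ∈ τ? Yes; X ∈ τ? Yes.
Axiom (T2/T3): check pairwise unions and intersections of members of τ.
Counterexample for (T2): {x63} ∪ {x64, x67} = {x63, x64, x67} ∉ τ. Therefore τ is NOT a topology.


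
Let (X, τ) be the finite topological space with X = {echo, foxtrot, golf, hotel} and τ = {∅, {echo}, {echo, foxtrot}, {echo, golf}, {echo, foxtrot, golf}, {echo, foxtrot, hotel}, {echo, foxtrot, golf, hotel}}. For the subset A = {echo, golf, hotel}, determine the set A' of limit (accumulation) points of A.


A' = {foxtrot, golf, hotel}

For each x ∈ X, list the open sets U ∈ τ with x ∈ U, then check whether U ∩ (A ∖ {x}) ≠ ∅ for every such U.
  x = echo: open {echo} ∋ x has {echo} ∩ (A ∖ {echo}) = ∅, so x is NOT a limit point.
  x = foxtrot: opens ∋ x are {echo, foxtrot}, {echo, foxtrot, golf}, {echo, foxtrot, hotel}, {echo, foxtrot, golf, hotel}; each meets A ∖ {foxtrot}, so x IS a limit point.
  x = golf: opens ∋ x are {echo, golf}, {echo, foxtrot, golf}, {echo, foxtrot, golf, hotel}; each meets A ∖ {golf}, so x IS a limit point.
  x = hotel: opens ∋ x are {echo, foxtrot, hotel}, {echo, foxtrot, golf, hotel}; each meets A ∖ {hotel}, so x IS a limit point.
Collecting: A' = {foxtrot, golf, hotel}.


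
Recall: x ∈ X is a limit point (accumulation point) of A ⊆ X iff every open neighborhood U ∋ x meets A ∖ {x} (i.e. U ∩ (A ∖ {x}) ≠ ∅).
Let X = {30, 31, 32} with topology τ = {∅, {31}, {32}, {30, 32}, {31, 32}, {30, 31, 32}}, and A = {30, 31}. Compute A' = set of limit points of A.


A' = ∅

For each x ∈ X, list the open sets U ∈ τ with x ∈ U, then check whether U ∩ (A ∖ {x}) ≠ ∅ for every such U.
  x = 30: open {30, 32} ∋ x has {30, 32} ∩ (A ∖ {30}) = ∅, so x is NOT a limit point.
  x = 31: open {31} ∋ x has {31} ∩ (A ∖ {31}) = ∅, so x is NOT a limit point.
  x = 32: open {32} ∋ x has {32} ∩ (A ∖ {32}) = ∅, so x is NOT a limit point.
Collecting: A' = ∅.


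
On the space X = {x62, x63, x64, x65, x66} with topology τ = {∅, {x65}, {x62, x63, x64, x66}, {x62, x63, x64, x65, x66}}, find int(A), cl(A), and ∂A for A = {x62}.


int(A) = ∅, cl(A) = {x62, x63, x64, x66}, ∂A = {x62, x63, x64, x66}.

Closed sets in (X, τ) are complements of opens:
  closed(X, τ) = {∅, {x65}, {x62, x63, x64, x66}, {x62, x63, x64, x65, x66}}.
int(A) = ⋃ {U ∈ τ : U ⊆ A}. Opens contained in A: ∅.
Taking the union of these: int(A) = ∅.
cl(A) = ⋂ {C closed : A ⊆ C}. Closed sets containing A: {x62, x63, x64, x66}, {x62, x63, x64, x65, x66}.
Intersecting these: cl(A) = {x62, x63, x64, x66}.
∂A = cl(A) ∖ int(A) = {x62, x63, x64, x66} ∖ ∅ = {x62, x63, x64, x66}.


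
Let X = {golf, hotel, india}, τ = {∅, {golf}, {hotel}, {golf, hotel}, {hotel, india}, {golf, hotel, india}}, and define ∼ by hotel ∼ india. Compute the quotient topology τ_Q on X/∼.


X/∼ = {[golf], [hotel=india]}; |τ_Q| = 4.

Equivalence classes: [golf], [hotel=india].
Quotient map π: X → X/∼ sends golf ↦ [golf], hotel ↦ [hotel=india], india ↦ [hotel=india].
For each subset V ⊆ X/∼, compute π^{-1}(V) ⊆ X and check whether π^{-1}(V) ∈ τ. V is open in τ_Q iff π^{-1}(V) ∈ τ.
  V = {}: π^{-1}(V) = ∅ ∈ τ ✓.
  V = {[golf]}: π^{-1}(V) = {golf} ∈ τ ✓.
  V = {[hotel=india]}: π^{-1}(V) = {hotel, india} ∈ τ ✓.
  V = {[golf], [hotel=india]}: π^{-1}(V) = {golf, hotel, india} ∈ τ ✓.
Open sets in the quotient: τ_Q = {{}, {[golf]}, {[hotel=india]}, {[golf], [hotel=india]}} (4 elements).


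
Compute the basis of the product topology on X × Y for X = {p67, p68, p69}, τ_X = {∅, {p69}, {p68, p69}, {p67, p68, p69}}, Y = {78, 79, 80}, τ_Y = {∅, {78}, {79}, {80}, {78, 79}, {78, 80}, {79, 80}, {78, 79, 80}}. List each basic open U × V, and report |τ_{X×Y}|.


Basis B = {∅ × ∅, {p69} × {78}, {p69} × {79}, {p69} × {80}, {p68, p69} × {78}, {p68, p69} × {79}, {p68, p69} × {80}, {p69} × {78, 79}, {p69} × {78, 80}, {p69} × {79, 80}, {p67, p68, p69} × {78}, {p67, p68, p69} × {79}, {p67, p68, p69} × {80}, {p69} × {78, 79, 80}, {p68, p69} × {78, 79}, {p68, p69} × {78, 80}, {p68, p69} × {79, 80}, {p67, p68, p69} × {78, 79}, {p67, p68, p69} × {78, 80}, {p67, p68, p69} × {79, 80}, {p68, p69} × {78, 79, 80}, {p67, p68, p69} × {78, 79, 80}}; |τ_{X×Y}| = 64.

Enumerate products U × V with U ∈ τ_X, V ∈ τ_Y (deduplicated):
  ∅ × ∅ = {} (∅)
  {p69} × {78} = {(p69,78)}
  {p69} × {79} = {(p69,79)}
  {p69} × {80} = {(p69,80)}
  {p68, p69} × {78} = {(p68,78), (p69,78)}
  {p68, p69} × {79} = {(p68,79), (p69,79)}
  {p68, p69} × {80} = {(p68,80), (p69,80)}
  {p69} × {78, 79} = {(p69,78), (p69,79)}
  {p69} × {78, 80} = {(p69,78), (p69,80)}
  {p69} × {79, 80} = {(p69,79), (p69,80)}
  {p67, p68, p69} × {78} = {(p67,78), (p68,78), (p69,78)}
  {p67, p68, p69} × {79} = {(p67,79), (p68,79), (p69,79)}
  {p67, p68, p69} × {80} = {(p67,80), (p68,80), (p69,80)}
  {p69} × {78, 79, 80} = {(p69,78), (p69,79), (p69,80)}
  {p68, p69} × {78, 79} = {(p68,78), (p68,79), (p69,78), (p69,79)}
  {p68, p69} × {78, 80} = {(p68,78), (p68,80), (p69,78), (p69,80)}
  {p68, p69} × {79, 80} = {(p68,79), (p68,80), (p69,79), (p69,80)}
  {p67, p68, p69} × {78, 79} = {(p67,78), (p67,79), (p68,78), (p68,79), (p69,78), (p69,79)}
  {p67, p68, p69} × {78, 80} = {(p67,78), (p67,80), (p68,78), (p68,80), (p69,78), (p69,80)}
  {p67, p68, p69} × {79, 80} = {(p67,79), (p67,80), (p68,79), (p68,80), (p69,79), (p69,80)}
  {p68, p69} × {78, 79, 80} = {(p68,78), (p68,79), (p68,80), (p69,78), (p69,79), (p69,80)}
  {p67, p68, p69} × {78, 79, 80} = {(p67,78), (p67,79), (p67,80), (p68,78), (p68,79), (p68,80), (p69,78), (p69,79), (p69,80)}
These 22 distinct sets form the basis B.
Close under arbitrary unions to get τ_{X×Y}; counting gives |τ_{X×Y}| = 64.


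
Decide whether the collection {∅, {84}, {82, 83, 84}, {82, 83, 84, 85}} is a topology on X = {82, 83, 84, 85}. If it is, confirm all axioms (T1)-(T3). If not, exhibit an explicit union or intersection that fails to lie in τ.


τ IS a topology on X.

Axiom (T1): ∅ ∈ τ? Yes; X ∈ τ? Yes.
Axiom (T2/T3): check pairwise unions and intersections of members of τ.
All pairwise intersections and unions checked — each lies in τ. Therefore τ satisfies (T1), (T2), (T3): it IS a topology on X.


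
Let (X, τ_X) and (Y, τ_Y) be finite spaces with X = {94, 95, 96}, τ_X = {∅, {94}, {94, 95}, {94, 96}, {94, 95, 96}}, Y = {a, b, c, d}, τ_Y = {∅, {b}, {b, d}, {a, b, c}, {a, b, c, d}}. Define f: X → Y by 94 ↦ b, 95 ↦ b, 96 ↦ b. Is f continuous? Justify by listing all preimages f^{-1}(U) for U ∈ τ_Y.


f IS continuous.

Compute f^{-1}(U) for each U ∈ τ_Y:
  U = ∅: f^{-1}(U) = ∅ ∈ τ_X ✓.
  U = {b}: f^{-1}(U) = {94, 95, 96} ∈ τ_X ✓.
  U = {b, d}: f^{-1}(U) = {94, 95, 96} ∈ τ_X ✓.
  U = {a, b, c}: f^{-1}(U) = {94, 95, 96} ∈ τ_X ✓.
  U = {a, b, c, d}: f^{-1}(U) = {94, 95, 96} ∈ τ_X ✓.
Every preimage lies in τ_X, so f IS continuous.


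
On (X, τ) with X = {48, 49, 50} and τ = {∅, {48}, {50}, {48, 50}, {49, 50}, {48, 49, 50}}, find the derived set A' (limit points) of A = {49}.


A' = ∅

For each x ∈ X, list the open sets U ∈ τ with x ∈ U, then check whether U ∩ (A ∖ {x}) ≠ ∅ for every such U.
  x = 48: open {48} ∋ x has {48} ∩ (A ∖ {48}) = ∅, so x is NOT a limit point.
  x = 49: open {49, 50} ∋ x has {49, 50} ∩ (A ∖ {49}) = ∅, so x is NOT a limit point.
  x = 50: open {50} ∋ x has {50} ∩ (A ∖ {50}) = ∅, so x is NOT a limit point.
Collecting: A' = ∅.


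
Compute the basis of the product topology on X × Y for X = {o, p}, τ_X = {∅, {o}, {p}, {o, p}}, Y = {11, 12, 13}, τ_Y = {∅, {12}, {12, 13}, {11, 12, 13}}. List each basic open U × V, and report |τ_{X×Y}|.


Basis B = {∅ × ∅, {o} × {12}, {p} × {12}, {o} × {12, 13}, {o, p} × {12}, {p} × {12, 13}, {o} × {11, 12, 13}, {p} × {11, 12, 13}, {o, p} × {12, 13}, {o, p} × {11, 12, 13}}; |τ_{X×Y}| = 16.

Enumerate products U × V with U ∈ τ_X, V ∈ τ_Y (deduplicated):
  ∅ × ∅ = {} (∅)
  {o} × {12} = {(o,12)}
  {p} × {12} = {(p,12)}
  {o} × {12, 13} = {(o,12), (o,13)}
  {o, p} × {12} = {(o,12), (p,12)}
  {p} × {12, 13} = {(p,12), (p,13)}
  {o} × {11, 12, 13} = {(o,11), (o,12), (o,13)}
  {p} × {11, 12, 13} = {(p,11), (p,12), (p,13)}
  {o, p} × {12, 13} = {(o,12), (o,13), (p,12), (p,13)}
  {o, p} × {11, 12, 13} = {(o,11), (o,12), (o,13), (p,11), (p,12), (p,13)}
These 10 distinct sets form the basis B.
Close under arbitrary unions to get τ_{X×Y}; counting gives |τ_{X×Y}| = 16.


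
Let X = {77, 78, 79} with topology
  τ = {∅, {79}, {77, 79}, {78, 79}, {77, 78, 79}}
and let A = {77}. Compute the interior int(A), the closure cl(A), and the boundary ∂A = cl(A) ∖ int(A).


int(A) = ∅, cl(A) = {77}, ∂A = {77}.

Closed sets in (X, τ) are complements of opens:
  closed(X, τ) = {∅, {77}, {78}, {77, 78}, {77, 78, 79}}.
int(A) = ⋃ {U ∈ τ : U ⊆ A}. Opens contained in A: ∅.
Taking the union of these: int(A) = ∅.
cl(A) = ⋂ {C closed : A ⊆ C}. Closed sets containing A: {77}, {77, 78}, {77, 78, 79}.
Intersecting these: cl(A) = {77}.
∂A = cl(A) ∖ int(A) = {77} ∖ ∅ = {77}.


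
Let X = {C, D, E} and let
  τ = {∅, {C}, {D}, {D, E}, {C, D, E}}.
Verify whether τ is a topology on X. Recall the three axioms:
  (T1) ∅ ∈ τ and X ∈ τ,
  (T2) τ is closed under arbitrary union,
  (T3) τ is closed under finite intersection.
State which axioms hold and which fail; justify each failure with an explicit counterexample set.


τ is NOT a topology on X.

Axiom (T1): ∅ ∈ τ? Yes; X ∈ τ? Yes.
Axiom (T2/T3): check pairwise unions and intersections of members of τ.
Counterexample for (T2): {C} ∪ {D} = {C, D} ∉ τ. Therefore τ is NOT a topology.


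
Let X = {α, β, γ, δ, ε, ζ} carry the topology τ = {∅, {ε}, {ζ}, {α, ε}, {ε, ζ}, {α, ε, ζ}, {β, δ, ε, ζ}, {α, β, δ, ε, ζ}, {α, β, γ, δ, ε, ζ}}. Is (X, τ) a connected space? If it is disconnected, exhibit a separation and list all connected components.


(X, τ) is connected.

Find clopen sets (U ∈ τ with X ∖ U ∈ τ):
  U = ∅, X ∖ U = {α, β, γ, δ, ε, ζ} — both open, so U is clopen.
  U = {α, β, γ, δ, ε, ζ}, X ∖ U = ∅ — both open, so U is clopen.
Only trivial clopens (∅ and X) exist, so (X, τ) is connected.
Compute connected components by grouping points that agree on all clopens:
  component: {α, β, γ, δ, ε, ζ}


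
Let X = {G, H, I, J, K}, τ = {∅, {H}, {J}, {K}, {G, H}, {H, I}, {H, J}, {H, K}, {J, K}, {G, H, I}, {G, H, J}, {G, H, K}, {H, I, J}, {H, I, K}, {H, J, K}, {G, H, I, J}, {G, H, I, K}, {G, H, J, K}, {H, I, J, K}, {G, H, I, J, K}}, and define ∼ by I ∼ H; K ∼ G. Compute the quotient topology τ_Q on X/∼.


X/∼ = {[G=K], [H=I], [J]}; |τ_Q| = 6.

Equivalence classes: [G=K], [H=I], [J].
Quotient map π: X → X/∼ sends G ↦ [G=K], H ↦ [H=I], I ↦ [H=I], J ↦ [J], K ↦ [G=K].
For each subset V ⊆ X/∼, compute π^{-1}(V) ⊆ X and check whether π^{-1}(V) ∈ τ. V is open in τ_Q iff π^{-1}(V) ∈ τ.
  V = {}: π^{-1}(V) = ∅ ∈ τ ✓.
  V = {[G=K]}: π^{-1}(V) = {G, K} ∉ τ ✗.
  V = {[H=I]}: π^{-1}(V) = {H, I} ∈ τ ✓.
  V = {[G=K], [H=I]}: π^{-1}(V) = {G, H, I, K} ∈ τ ✓.
  V = {[J]}: π^{-1}(V) = {J} ∈ τ ✓.
  V = {[G=K], [J]}: π^{-1}(V) = {G, J, K} ∉ τ ✗.
  V = {[H=I], [J]}: π^{-1}(V) = {H, I, J} ∈ τ ✓.
  V = {[G=K], [H=I], [J]}: π^{-1}(V) = {G, H, I, J, K} ∈ τ ✓.
Open sets in the quotient: τ_Q = {{}, {[H=I]}, {[G=K], [H=I]}, {[J]}, {[H=I], [J]}, {[G=K], [H=I], [J]}} (6 elements).


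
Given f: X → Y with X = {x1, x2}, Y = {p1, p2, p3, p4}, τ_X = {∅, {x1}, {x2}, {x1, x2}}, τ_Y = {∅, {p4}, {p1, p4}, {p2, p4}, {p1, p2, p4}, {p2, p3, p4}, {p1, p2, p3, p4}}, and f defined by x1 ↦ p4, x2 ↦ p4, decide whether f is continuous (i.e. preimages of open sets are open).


f IS continuous.

Compute f^{-1}(U) for each U ∈ τ_Y:
  U = ∅: f^{-1}(U) = ∅ ∈ τ_X ✓.
  U = {p4}: f^{-1}(U) = {x1, x2} ∈ τ_X ✓.
  U = {p1, p4}: f^{-1}(U) = {x1, x2} ∈ τ_X ✓.
  U = {p2, p4}: f^{-1}(U) = {x1, x2} ∈ τ_X ✓.
  U = {p1, p2, p4}: f^{-1}(U) = {x1, x2} ∈ τ_X ✓.
  U = {p2, p3, p4}: f^{-1}(U) = {x1, x2} ∈ τ_X ✓.
  U = {p1, p2, p3, p4}: f^{-1}(U) = {x1, x2} ∈ τ_X ✓.
Every preimage lies in τ_X, so f IS continuous.


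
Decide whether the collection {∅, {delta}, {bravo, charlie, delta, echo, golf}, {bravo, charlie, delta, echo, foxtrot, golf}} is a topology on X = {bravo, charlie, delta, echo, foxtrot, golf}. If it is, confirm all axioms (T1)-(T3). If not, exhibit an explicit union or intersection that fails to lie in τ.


τ IS a topology on X.

Axiom (T1): ∅ ∈ τ? Yes; X ∈ τ? Yes.
Axiom (T2/T3): check pairwise unions and intersections of members of τ.
All pairwise intersections and unions checked — each lies in τ. Therefore τ satisfies (T1), (T2), (T3): it IS a topology on X.


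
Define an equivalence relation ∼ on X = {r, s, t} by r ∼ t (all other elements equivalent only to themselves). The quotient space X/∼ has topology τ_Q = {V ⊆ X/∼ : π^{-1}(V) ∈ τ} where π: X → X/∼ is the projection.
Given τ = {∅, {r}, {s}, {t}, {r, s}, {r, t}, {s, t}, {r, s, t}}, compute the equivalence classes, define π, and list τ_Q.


X/∼ = {[r=t], [s]}; |τ_Q| = 4.

Equivalence classes: [r=t], [s].
Quotient map π: X → X/∼ sends r ↦ [r=t], s ↦ [s], t ↦ [r=t].
For each subset V ⊆ X/∼, compute π^{-1}(V) ⊆ X and check whether π^{-1}(V) ∈ τ. V is open in τ_Q iff π^{-1}(V) ∈ τ.
  V = {}: π^{-1}(V) = ∅ ∈ τ ✓.
  V = {[r=t]}: π^{-1}(V) = {r, t} ∈ τ ✓.
  V = {[s]}: π^{-1}(V) = {s} ∈ τ ✓.
  V = {[r=t], [s]}: π^{-1}(V) = {r, s, t} ∈ τ ✓.
Open sets in the quotient: τ_Q = {{}, {[r=t]}, {[s]}, {[r=t], [s]}} (4 elements).


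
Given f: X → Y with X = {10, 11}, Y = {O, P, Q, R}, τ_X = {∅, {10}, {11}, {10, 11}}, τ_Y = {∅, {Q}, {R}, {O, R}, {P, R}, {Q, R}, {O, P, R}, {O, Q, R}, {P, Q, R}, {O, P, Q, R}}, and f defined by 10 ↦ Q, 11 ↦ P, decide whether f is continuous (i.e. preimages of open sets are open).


f IS continuous.

Compute f^{-1}(U) for each U ∈ τ_Y:
  U = ∅: f^{-1}(U) = ∅ ∈ τ_X ✓.
  U = {Q}: f^{-1}(U) = {10} ∈ τ_X ✓.
  U = {R}: f^{-1}(U) = ∅ ∈ τ_X ✓.
  U = {O, R}: f^{-1}(U) = ∅ ∈ τ_X ✓.
  U = {P, R}: f^{-1}(U) = {11} ∈ τ_X ✓.
  U = {Q, R}: f^{-1}(U) = {10} ∈ τ_X ✓.
  U = {O, P, R}: f^{-1}(U) = {11} ∈ τ_X ✓.
  U = {O, Q, R}: f^{-1}(U) = {10} ∈ τ_X ✓.
  U = {P, Q, R}: f^{-1}(U) = {10, 11} ∈ τ_X ✓.
  U = {O, P, Q, R}: f^{-1}(U) = {10, 11} ∈ τ_X ✓.
Every preimage lies in τ_X, so f IS continuous.


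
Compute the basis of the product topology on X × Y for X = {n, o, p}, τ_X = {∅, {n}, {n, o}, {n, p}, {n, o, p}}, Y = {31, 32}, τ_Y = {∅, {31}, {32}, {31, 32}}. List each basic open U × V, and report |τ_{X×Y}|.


Basis B = {∅ × ∅, {n} × {31}, {n} × {32}, {n} × {31, 32}, {n, o} × {31}, {n, p} × {31}, {n, o} × {32}, {n, p} × {32}, {n, o, p} × {31}, {n, o, p} × {32}, {n, o} × {31, 32}, {n, p} × {31, 32}, {n, o, p} × {31, 32}}; |τ_{X×Y}| = 25.

Enumerate products U × V with U ∈ τ_X, V ∈ τ_Y (deduplicated):
  ∅ × ∅ = {} (∅)
  {n} × {31} = {(n,31)}
  {n} × {32} = {(n,32)}
  {n} × {31, 32} = {(n,31), (n,32)}
  {n, o} × {31} = {(n,31), (o,31)}
  {n, p} × {31} = {(n,31), (p,31)}
  {n, o} × {32} = {(n,32), (o,32)}
  {n, p} × {32} = {(n,32), (p,32)}
  {n, o, p} × {31} = {(n,31), (o,31), (p,31)}
  {n, o, p} × {32} = {(n,32), (o,32), (p,32)}
  {n, o} × {31, 32} = {(n,31), (n,32), (o,31), (o,32)}
  {n, p} × {31, 32} = {(n,31), (n,32), (p,31), (p,32)}
  {n, o, p} × {31, 32} = {(n,31), (n,32), (o,31), (o,32), (p,31), (p,32)}
These 13 distinct sets form the basis B.
Close under arbitrary unions to get τ_{X×Y}; counting gives |τ_{X×Y}| = 25.


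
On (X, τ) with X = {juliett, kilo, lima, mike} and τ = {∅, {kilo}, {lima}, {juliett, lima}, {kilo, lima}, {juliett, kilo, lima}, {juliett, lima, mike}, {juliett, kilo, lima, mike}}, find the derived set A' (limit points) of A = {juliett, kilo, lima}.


A' = {juliett, mike}

For each x ∈ X, list the open sets U ∈ τ with x ∈ U, then check whether U ∩ (A ∖ {x}) ≠ ∅ for every such U.
  x = juliett: opens ∋ x are {juliett, lima}, {juliett, kilo, lima}, {juliett, lima, mike}, {juliett, kilo, lima, mike}; each meets A ∖ {juliett}, so x IS a limit point.
  x = kilo: open {kilo} ∋ x has {kilo} ∩ (A ∖ {kilo}) = ∅, so x is NOT a limit point.
  x = lima: open {lima} ∋ x has {lima} ∩ (A ∖ {lima}) = ∅, so x is NOT a limit point.
  x = mike: opens ∋ x are {juliett, lima, mike}, {juliett, kilo, lima, mike}; each meets A ∖ {mike}, so x IS a limit point.
Collecting: A' = {juliett, mike}.


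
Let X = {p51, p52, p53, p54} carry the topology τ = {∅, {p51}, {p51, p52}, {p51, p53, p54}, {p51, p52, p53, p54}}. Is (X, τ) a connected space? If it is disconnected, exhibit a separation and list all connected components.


(X, τ) is connected.

Find clopen sets (U ∈ τ with X ∖ U ∈ τ):
  U = ∅, X ∖ U = {p51, p52, p53, p54} — both open, so U is clopen.
  U = {p51, p52, p53, p54}, X ∖ U = ∅ — both open, so U is clopen.
Only trivial clopens (∅ and X) exist, so (X, τ) is connected.
Compute connected components by grouping points that agree on all clopens:
  component: {p51, p52, p53, p54}


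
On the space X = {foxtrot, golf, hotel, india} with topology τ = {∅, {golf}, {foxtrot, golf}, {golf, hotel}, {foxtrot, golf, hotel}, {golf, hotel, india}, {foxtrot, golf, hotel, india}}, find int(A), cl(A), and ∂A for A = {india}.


int(A) = ∅, cl(A) = {india}, ∂A = {india}.

Closed sets in (X, τ) are complements of opens:
  closed(X, τ) = {∅, {foxtrot}, {india}, {foxtrot, india}, {hotel, india}, {foxtrot, hotel, india}, {foxtrot, golf, hotel, india}}.
int(A) = ⋃ {U ∈ τ : U ⊆ A}. Opens contained in A: ∅.
Taking the union of these: int(A) = ∅.
cl(A) = ⋂ {C closed : A ⊆ C}. Closed sets containing A: {india}, {foxtrot, india}, {hotel, india}, {foxtrot, hotel, india}, {foxtrot, golf, hotel, india}.
Intersecting these: cl(A) = {india}.
∂A = cl(A) ∖ int(A) = {india} ∖ ∅ = {india}.


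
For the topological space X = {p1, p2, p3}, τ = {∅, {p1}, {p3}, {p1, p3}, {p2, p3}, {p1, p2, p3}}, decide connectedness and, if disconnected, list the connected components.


(X, τ) is disconnected; components = [{p1}, {p2, p3}].

Find clopen sets (U ∈ τ with X ∖ U ∈ τ):
  U = ∅, X ∖ U = {p1, p2, p3} — both open, so U is clopen.
  U = {p1}, X ∖ U = {p2, p3} — both open, so U is clopen.
  U = {p2, p3}, X ∖ U = {p1} — both open, so U is clopen.
  U = {p1, p2, p3}, X ∖ U = ∅ — both open, so U is clopen.
Nontrivial clopen(s) exist: e.g. {p2, p3}. So (X, τ) is disconnected.
Compute connected components by grouping points that agree on all clopens:
  component: {p1}
  component: {p2, p3}


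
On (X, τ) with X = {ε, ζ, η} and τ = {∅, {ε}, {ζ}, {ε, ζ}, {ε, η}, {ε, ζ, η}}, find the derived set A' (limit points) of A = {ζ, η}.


A' = ∅

For each x ∈ X, list the open sets U ∈ τ with x ∈ U, then check whether U ∩ (A ∖ {x}) ≠ ∅ for every such U.
  x = ε: open {ε} ∋ x has {ε} ∩ (A ∖ {ε}) = ∅, so x is NOT a limit point.
  x = ζ: open {ζ} ∋ x has {ζ} ∩ (A ∖ {ζ}) = ∅, so x is NOT a limit point.
  x = η: open {ε, η} ∋ x has {ε, η} ∩ (A ∖ {η}) = ∅, so x is NOT a limit point.
Collecting: A' = ∅.


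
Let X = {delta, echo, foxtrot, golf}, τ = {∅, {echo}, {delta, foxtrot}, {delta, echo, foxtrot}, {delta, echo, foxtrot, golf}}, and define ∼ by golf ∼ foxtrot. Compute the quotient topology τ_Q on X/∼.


X/∼ = {[delta], [echo], [foxtrot=golf]}; |τ_Q| = 3.

Equivalence classes: [delta], [echo], [foxtrot=golf].
Quotient map π: X → X/∼ sends delta ↦ [delta], echo ↦ [echo], foxtrot ↦ [foxtrot=golf], golf ↦ [foxtrot=golf].
For each subset V ⊆ X/∼, compute π^{-1}(V) ⊆ X and check whether π^{-1}(V) ∈ τ. V is open in τ_Q iff π^{-1}(V) ∈ τ.
  V = {}: π^{-1}(V) = ∅ ∈ τ ✓.
  V = {[delta]}: π^{-1}(V) = {delta} ∉ τ ✗.
  V = {[echo]}: π^{-1}(V) = {echo} ∈ τ ✓.
  V = {[delta], [echo]}: π^{-1}(V) = {delta, echo} ∉ τ ✗.
  V = {[foxtrot=golf]}: π^{-1}(V) = {foxtrot, golf} ∉ τ ✗.
  V = {[delta], [foxtrot=golf]}: π^{-1}(V) = {delta, foxtrot, golf} ∉ τ ✗.
  V = {[echo], [foxtrot=golf]}: π^{-1}(V) = {echo, foxtrot, golf} ∉ τ ✗.
  V = {[delta], [echo], [foxtrot=golf]}: π^{-1}(V) = {delta, echo, foxtrot, golf} ∈ τ ✓.
Open sets in the quotient: τ_Q = {{}, {[echo]}, {[delta], [echo], [foxtrot=golf]}} (3 elements).


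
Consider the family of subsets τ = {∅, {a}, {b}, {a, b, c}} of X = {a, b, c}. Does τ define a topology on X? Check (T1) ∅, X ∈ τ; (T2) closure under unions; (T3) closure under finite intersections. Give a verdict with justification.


τ is NOT a topology on X.

Axiom (T1): ∅ ∈ τ? Yes; X ∈ τ? Yes.
Axiom (T2/T3): check pairwise unions and intersections of members of τ.
Counterexample for (T2): {a} ∪ {b} = {a, b} ∉ τ. Therefore τ is NOT a topology.


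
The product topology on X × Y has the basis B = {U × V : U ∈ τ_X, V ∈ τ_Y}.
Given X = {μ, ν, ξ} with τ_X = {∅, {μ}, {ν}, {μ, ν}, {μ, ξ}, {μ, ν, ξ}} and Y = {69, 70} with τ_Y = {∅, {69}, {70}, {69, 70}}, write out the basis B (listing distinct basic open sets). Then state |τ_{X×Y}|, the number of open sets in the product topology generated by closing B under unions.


Basis B = {∅ × ∅, {μ} × {69}, {μ} × {70}, {ν} × {69}, {ν} × {70}, {μ} × {69, 70}, {μ, ν} × {69}, {μ, ξ} × {69}, {μ, ν} × {70}, {μ, ξ} × {70}, {ν} × {69, 70}, {μ, ν, ξ} × {69}, {μ, ν, ξ} × {70}, {μ, ν} × {69, 70}, {μ, ξ} × {69, 70}, {μ, ν, ξ} × {69, 70}}; |τ_{X×Y}| = 36.

Enumerate products U × V with U ∈ τ_X, V ∈ τ_Y (deduplicated):
  ∅ × ∅ = {} (∅)
  {μ} × {69} = {(μ,69)}
  {μ} × {70} = {(μ,70)}
  {ν} × {69} = {(ν,69)}
  {ν} × {70} = {(ν,70)}
  {μ} × {69, 70} = {(μ,69), (μ,70)}
  {μ, ν} × {69} = {(μ,69), (ν,69)}
  {μ, ξ} × {69} = {(μ,69), (ξ,69)}
  {μ, ν} × {70} = {(μ,70), (ν,70)}
  {μ, ξ} × {70} = {(μ,70), (ξ,70)}
  {ν} × {69, 70} = {(ν,69), (ν,70)}
  {μ, ν, ξ} × {69} = {(μ,69), (ν,69), (ξ,69)}
  {μ, ν, ξ} × {70} = {(μ,70), (ν,70), (ξ,70)}
  {μ, ν} × {69, 70} = {(μ,69), (μ,70), (ν,69), (ν,70)}
  {μ, ξ} × {69, 70} = {(μ,69), (μ,70), (ξ,69), (ξ,70)}
  {μ, ν, ξ} × {69, 70} = {(μ,69), (μ,70), (ν,69), (ν,70), (ξ,69), (ξ,70)}
These 16 distinct sets form the basis B.
Close under arbitrary unions to get τ_{X×Y}; counting gives |τ_{X×Y}| = 36.


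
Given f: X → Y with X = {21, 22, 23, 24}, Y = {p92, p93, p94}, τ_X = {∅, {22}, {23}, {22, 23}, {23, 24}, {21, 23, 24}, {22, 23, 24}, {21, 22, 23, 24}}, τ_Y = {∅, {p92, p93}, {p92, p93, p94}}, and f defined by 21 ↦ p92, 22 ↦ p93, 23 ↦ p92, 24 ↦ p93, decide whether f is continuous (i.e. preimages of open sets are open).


f IS continuous.

Compute f^{-1}(U) for each U ∈ τ_Y:
  U = ∅: f^{-1}(U) = ∅ ∈ τ_X ✓.
  U = {p92, p93}: f^{-1}(U) = {21, 22, 23, 24} ∈ τ_X ✓.
  U = {p92, p93, p94}: f^{-1}(U) = {21, 22, 23, 24} ∈ τ_X ✓.
Every preimage lies in τ_X, so f IS continuous.


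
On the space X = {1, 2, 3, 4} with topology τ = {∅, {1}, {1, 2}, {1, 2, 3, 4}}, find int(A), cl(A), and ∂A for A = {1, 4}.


int(A) = {1}, cl(A) = {1, 2, 3, 4}, ∂A = {2, 3, 4}.

Closed sets in (X, τ) are complements of opens:
  closed(X, τ) = {∅, {3, 4}, {2, 3, 4}, {1, 2, 3, 4}}.
int(A) = ⋃ {U ∈ τ : U ⊆ A}. Opens contained in A: ∅, {1}.
Taking the union of these: int(A) = {1}.
cl(A) = ⋂ {C closed : A ⊆ C}. Closed sets containing A: {1, 2, 3, 4}.
Intersecting these: cl(A) = {1, 2, 3, 4}.
∂A = cl(A) ∖ int(A) = {1, 2, 3, 4} ∖ {1} = {2, 3, 4}.


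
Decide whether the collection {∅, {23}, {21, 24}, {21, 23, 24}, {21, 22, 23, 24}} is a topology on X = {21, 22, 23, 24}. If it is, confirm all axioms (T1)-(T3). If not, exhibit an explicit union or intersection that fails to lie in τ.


τ IS a topology on X.

Axiom (T1): ∅ ∈ τ? Yes; X ∈ τ? Yes.
Axiom (T2/T3): check pairwise unions and intersections of members of τ.
All pairwise intersections and unions checked — each lies in τ. Therefore τ satisfies (T1), (T2), (T3): it IS a topology on X.


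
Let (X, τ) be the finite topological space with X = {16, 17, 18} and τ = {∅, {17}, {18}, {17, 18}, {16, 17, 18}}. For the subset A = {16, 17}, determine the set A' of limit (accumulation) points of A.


A' = {16}

For each x ∈ X, list the open sets U ∈ τ with x ∈ U, then check whether U ∩ (A ∖ {x}) ≠ ∅ for every such U.
  x = 16: opens ∋ x are {16, 17, 18}; each meets A ∖ {16}, so x IS a limit point.
  x = 17: open {17} ∋ x has {17} ∩ (A ∖ {17}) = ∅, so x is NOT a limit point.
  x = 18: open {18} ∋ x has {18} ∩ (A ∖ {18}) = ∅, so x is NOT a limit point.
Collecting: A' = {16}.


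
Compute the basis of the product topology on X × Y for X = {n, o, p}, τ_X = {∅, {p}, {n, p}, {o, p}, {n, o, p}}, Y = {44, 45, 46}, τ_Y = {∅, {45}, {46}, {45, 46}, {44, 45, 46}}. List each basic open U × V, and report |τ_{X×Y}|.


Basis B = {∅ × ∅, {p} × {45}, {p} × {46}, {n, p} × {45}, {n, p} × {46}, {o, p} × {45}, {o, p} × {46}, {p} × {45, 46}, {n, o, p} × {45}, {n, o, p} × {46}, {p} × {44, 45, 46}, {n, p} × {45, 46}, {o, p} × {45, 46}, {n, p} × {44, 45, 46}, {n, o, p} × {45, 46}, {o, p} × {44, 45, 46}, {n, o, p} × {44, 45, 46}}; |τ_{X×Y}| = 50.

Enumerate products U × V with U ∈ τ_X, V ∈ τ_Y (deduplicated):
  ∅ × ∅ = {} (∅)
  {p} × {45} = {(p,45)}
  {p} × {46} = {(p,46)}
  {n, p} × {45} = {(n,45), (p,45)}
  {n, p} × {46} = {(n,46), (p,46)}
  {o, p} × {45} = {(o,45), (p,45)}
  {o, p} × {46} = {(o,46), (p,46)}
  {p} × {45, 46} = {(p,45), (p,46)}
  {n, o, p} × {45} = {(n,45), (o,45), (p,45)}
  {n, o, p} × {46} = {(n,46), (o,46), (p,46)}
  {p} × {44, 45, 46} = {(p,44), (p,45), (p,46)}
  {n, p} × {45, 46} = {(n,45), (n,46), (p,45), (p,46)}
  {o, p} × {45, 46} = {(o,45), (o,46), (p,45), (p,46)}
  {n, p} × {44, 45, 46} = {(n,44), (n,45), (n,46), (p,44), (p,45), (p,46)}
  {n, o, p} × {45, 46} = {(n,45), (n,46), (o,45), (o,46), (p,45), (p,46)}
  {o, p} × {44, 45, 46} = {(o,44), (o,45), (o,46), (p,44), (p,45), (p,46)}
  {n, o, p} × {44, 45, 46} = {(n,44), (n,45), (n,46), (o,44), (o,45), (o,46), (p,44), (p,45), (p,46)}
These 17 distinct sets form the basis B.
Close under arbitrary unions to get τ_{X×Y}; counting gives |τ_{X×Y}| = 50.


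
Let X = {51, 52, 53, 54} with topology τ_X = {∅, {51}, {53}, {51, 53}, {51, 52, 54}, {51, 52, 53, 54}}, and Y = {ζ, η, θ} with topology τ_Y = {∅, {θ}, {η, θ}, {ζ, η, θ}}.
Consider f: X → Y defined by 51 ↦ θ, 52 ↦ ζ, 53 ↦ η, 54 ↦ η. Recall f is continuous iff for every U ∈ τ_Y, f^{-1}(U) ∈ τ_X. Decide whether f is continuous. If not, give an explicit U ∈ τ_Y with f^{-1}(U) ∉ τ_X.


f is NOT continuous.

Compute f^{-1}(U) for each U ∈ τ_Y:
  U = ∅: f^{-1}(U) = ∅ ∈ τ_X ✓.
  U = {θ}: f^{-1}(U) = {51} ∈ τ_X ✓.
  U = {η, θ}: f^{-1}(U) = {51, 53, 54} ∉ τ_X ✗.
  U = {ζ, η, θ}: f^{-1}(U) = {51, 52, 53, 54} ∈ τ_X ✓.
Found U = {η, θ} with f^{-1}(U) = {51, 53, 54} not in τ_X. Therefore f is NOT continuous.


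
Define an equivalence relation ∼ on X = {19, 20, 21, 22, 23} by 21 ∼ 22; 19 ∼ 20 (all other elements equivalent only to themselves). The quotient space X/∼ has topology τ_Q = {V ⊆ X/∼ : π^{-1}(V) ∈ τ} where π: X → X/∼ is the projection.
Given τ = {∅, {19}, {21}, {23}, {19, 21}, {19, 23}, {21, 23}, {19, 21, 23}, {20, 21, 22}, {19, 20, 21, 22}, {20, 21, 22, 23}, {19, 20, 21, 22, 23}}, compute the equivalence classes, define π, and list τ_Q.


X/∼ = {[19=20], [21=22], [23]}; |τ_Q| = 4.

Equivalence classes: [19=20], [21=22], [23].
Quotient map π: X → X/∼ sends 19 ↦ [19=20], 20 ↦ [19=20], 21 ↦ [21=22], 22 ↦ [21=22], 23 ↦ [23].
For each subset V ⊆ X/∼, compute π^{-1}(V) ⊆ X and check whether π^{-1}(V) ∈ τ. V is open in τ_Q iff π^{-1}(V) ∈ τ.
  V = {}: π^{-1}(V) = ∅ ∈ τ ✓.
  V = {[19=20]}: π^{-1}(V) = {19, 20} ∉ τ ✗.
  V = {[21=22]}: π^{-1}(V) = {21, 22} ∉ τ ✗.
  V = {[19=20], [21=22]}: π^{-1}(V) = {19, 20, 21, 22} ∈ τ ✓.
  V = {[23]}: π^{-1}(V) = {23} ∈ τ ✓.
  V = {[19=20], [23]}: π^{-1}(V) = {19, 20, 23} ∉ τ ✗.
  V = {[21=22], [23]}: π^{-1}(V) = {21, 22, 23} ∉ τ ✗.
  V = {[19=20], [21=22], [23]}: π^{-1}(V) = {19, 20, 21, 22, 23} ∈ τ ✓.
Open sets in the quotient: τ_Q = {{}, {[19=20], [21=22]}, {[23]}, {[19=20], [21=22], [23]}} (4 elements).


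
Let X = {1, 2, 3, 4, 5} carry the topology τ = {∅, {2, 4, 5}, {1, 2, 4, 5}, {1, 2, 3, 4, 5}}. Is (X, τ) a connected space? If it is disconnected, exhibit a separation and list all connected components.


(X, τ) is connected.

Find clopen sets (U ∈ τ with X ∖ U ∈ τ):
  U = ∅, X ∖ U = {1, 2, 3, 4, 5} — both open, so U is clopen.
  U = {1, 2, 3, 4, 5}, X ∖ U = ∅ — both open, so U is clopen.
Only trivial clopens (∅ and X) exist, so (X, τ) is connected.
Compute connected components by grouping points that agree on all clopens:
  component: {1, 2, 3, 4, 5}


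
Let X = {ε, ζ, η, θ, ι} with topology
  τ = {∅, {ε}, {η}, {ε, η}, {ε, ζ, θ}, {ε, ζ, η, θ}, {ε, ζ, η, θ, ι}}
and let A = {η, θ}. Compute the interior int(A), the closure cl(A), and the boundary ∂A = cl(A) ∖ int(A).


int(A) = {η}, cl(A) = {ζ, η, θ, ι}, ∂A = {ζ, θ, ι}.

Closed sets in (X, τ) are complements of opens:
  closed(X, τ) = {∅, {ι}, {η, ι}, {ζ, θ, ι}, {ε, ζ, θ, ι}, {ζ, η, θ, ι}, {ε, ζ, η, θ, ι}}.
int(A) = ⋃ {U ∈ τ : U ⊆ A}. Opens contained in A: ∅, {η}.
Taking the union of these: int(A) = {η}.
cl(A) = ⋂ {C closed : A ⊆ C}. Closed sets containing A: {ζ, η, θ, ι}, {ε, ζ, η, θ, ι}.
Intersecting these: cl(A) = {ζ, η, θ, ι}.
∂A = cl(A) ∖ int(A) = {ζ, η, θ, ι} ∖ {η} = {ζ, θ, ι}.


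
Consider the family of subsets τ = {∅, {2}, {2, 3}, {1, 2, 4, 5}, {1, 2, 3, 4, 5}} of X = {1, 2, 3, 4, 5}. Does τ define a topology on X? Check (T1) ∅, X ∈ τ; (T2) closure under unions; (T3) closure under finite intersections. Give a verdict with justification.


τ IS a topology on X.

Axiom (T1): ∅ ∈ τ? Yes; X ∈ τ? Yes.
Axiom (T2/T3): check pairwise unions and intersections of members of τ.
All pairwise intersections and unions checked — each lies in τ. Therefore τ satisfies (T1), (T2), (T3): it IS a topology on X.


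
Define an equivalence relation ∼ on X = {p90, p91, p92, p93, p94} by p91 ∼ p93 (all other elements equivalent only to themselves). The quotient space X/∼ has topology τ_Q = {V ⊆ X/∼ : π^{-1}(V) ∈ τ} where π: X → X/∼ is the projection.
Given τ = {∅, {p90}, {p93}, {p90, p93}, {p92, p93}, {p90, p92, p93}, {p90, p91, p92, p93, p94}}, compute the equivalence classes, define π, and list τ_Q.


X/∼ = {[p90], [p91=p93], [p92], [p94]}; |τ_Q| = 3.

Equivalence classes: [p90], [p91=p93], [p92], [p94].
Quotient map π: X → X/∼ sends p90 ↦ [p90], p91 ↦ [p91=p93], p92 ↦ [p92], p93 ↦ [p91=p93], p94 ↦ [p94].
For each subset V ⊆ X/∼, compute π^{-1}(V) ⊆ X and check whether π^{-1}(V) ∈ τ. V is open in τ_Q iff π^{-1}(V) ∈ τ.
  V = {}: π^{-1}(V) = ∅ ∈ τ ✓.
  V = {[p90]}: π^{-1}(V) = {p90} ∈ τ ✓.
  V = {[p91=p93]}: π^{-1}(V) = {p91, p93} ∉ τ ✗.
  V = {[p90], [p91=p93]}: π^{-1}(V) = {p90, p91, p93} ∉ τ ✗.
  V = {[p92]}: π^{-1}(V) = {p92} ∉ τ ✗.
  V = {[p90], [p92]}: π^{-1}(V) = {p90, p92} ∉ τ ✗.
  V = {[p91=p93], [p92]}: π^{-1}(V) = {p91, p92, p93} ∉ τ ✗.
  V = {[p90], [p91=p93], [p92]}: π^{-1}(V) = {p90, p91, p92, p93} ∉ τ ✗.
  V = {[p94]}: π^{-1}(V) = {p94} ∉ τ ✗.
  V = {[p90], [p94]}: π^{-1}(V) = {p90, p94} ∉ τ ✗.
  V = {[p91=p93], [p94]}: π^{-1}(V) = {p91, p93, p94} ∉ τ ✗.
  V = {[p90], [p91=p93], [p94]}: π^{-1}(V) = {p90, p91, p93, p94} ∉ τ ✗.
  V = {[p92], [p94]}: π^{-1}(V) = {p92, p94} ∉ τ ✗.
  V = {[p90], [p92], [p94]}: π^{-1}(V) = {p90, p92, p94} ∉ τ ✗.
  V = {[p91=p93], [p92], [p94]}: π^{-1}(V) = {p91, p92, p93, p94} ∉ τ ✗.
  V = {[p90], [p91=p93], [p92], [p94]}: π^{-1}(V) = {p90, p91, p92, p93, p94} ∈ τ ✓.
Open sets in the quotient: τ_Q = {{}, {[p90]}, {[p90], [p91=p93], [p92], [p94]}} (3 elements).


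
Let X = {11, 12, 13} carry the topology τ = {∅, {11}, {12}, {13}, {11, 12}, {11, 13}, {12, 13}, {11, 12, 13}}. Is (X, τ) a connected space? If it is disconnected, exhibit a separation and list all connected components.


(X, τ) is disconnected; components = [{11}, {12}, {13}].

Find clopen sets (U ∈ τ with X ∖ U ∈ τ):
  U = ∅, X ∖ U = {11, 12, 13} — both open, so U is clopen.
  U = {11}, X ∖ U = {12, 13} — both open, so U is clopen.
  U = {12}, X ∖ U = {11, 13} — both open, so U is clopen.
  U = {13}, X ∖ U = {11, 12} — both open, so U is clopen.
  U = {11, 12}, X ∖ U = {13} — both open, so U is clopen.
  U = {11, 13}, X ∖ U = {12} — both open, so U is clopen.
  U = {12, 13}, X ∖ U = {11} — both open, so U is clopen.
  U = {11, 12, 13}, X ∖ U = ∅ — both open, so U is clopen.
Nontrivial clopen(s) exist: e.g. {11, 13}. So (X, τ) is disconnected.
Compute connected components by grouping points that agree on all clopens:
  component: {11}
  component: {12}
  component: {13}


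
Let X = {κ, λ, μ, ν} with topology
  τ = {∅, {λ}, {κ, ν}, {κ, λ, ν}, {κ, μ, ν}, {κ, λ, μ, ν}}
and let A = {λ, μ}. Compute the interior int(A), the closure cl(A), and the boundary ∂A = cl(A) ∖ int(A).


int(A) = {λ}, cl(A) = {λ, μ}, ∂A = {μ}.

Closed sets in (X, τ) are complements of opens:
  closed(X, τ) = {∅, {λ}, {μ}, {λ, μ}, {κ, μ, ν}, {κ, λ, μ, ν}}.
int(A) = ⋃ {U ∈ τ : U ⊆ A}. Opens contained in A: ∅, {λ}.
Taking the union of these: int(A) = {λ}.
cl(A) = ⋂ {C closed : A ⊆ C}. Closed sets containing A: {λ, μ}, {κ, λ, μ, ν}.
Intersecting these: cl(A) = {λ, μ}.
∂A = cl(A) ∖ int(A) = {λ, μ} ∖ {λ} = {μ}.


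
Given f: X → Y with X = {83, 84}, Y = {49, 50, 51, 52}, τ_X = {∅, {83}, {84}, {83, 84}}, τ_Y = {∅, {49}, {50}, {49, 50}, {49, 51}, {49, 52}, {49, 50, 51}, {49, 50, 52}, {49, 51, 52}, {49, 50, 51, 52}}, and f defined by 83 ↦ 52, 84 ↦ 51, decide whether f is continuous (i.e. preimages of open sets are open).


f IS continuous.

Compute f^{-1}(U) for each U ∈ τ_Y:
  U = ∅: f^{-1}(U) = ∅ ∈ τ_X ✓.
  U = {49}: f^{-1}(U) = ∅ ∈ τ_X ✓.
  U = {50}: f^{-1}(U) = ∅ ∈ τ_X ✓.
  U = {49, 50}: f^{-1}(U) = ∅ ∈ τ_X ✓.
  U = {49, 51}: f^{-1}(U) = {84} ∈ τ_X ✓.
  U = {49, 52}: f^{-1}(U) = {83} ∈ τ_X ✓.
  U = {49, 50, 51}: f^{-1}(U) = {84} ∈ τ_X ✓.
  U = {49, 50, 52}: f^{-1}(U) = {83} ∈ τ_X ✓.
  U = {49, 51, 52}: f^{-1}(U) = {83, 84} ∈ τ_X ✓.
  U = {49, 50, 51, 52}: f^{-1}(U) = {83, 84} ∈ τ_X ✓.
Every preimage lies in τ_X, so f IS continuous.


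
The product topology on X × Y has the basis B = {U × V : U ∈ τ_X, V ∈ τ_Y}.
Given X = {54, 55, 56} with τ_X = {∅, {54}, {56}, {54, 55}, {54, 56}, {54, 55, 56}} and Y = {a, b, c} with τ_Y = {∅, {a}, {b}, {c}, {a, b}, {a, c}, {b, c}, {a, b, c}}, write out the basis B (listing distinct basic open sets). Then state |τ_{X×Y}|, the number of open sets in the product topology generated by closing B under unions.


Basis B = {∅ × ∅, {54} × {a}, {54} × {b}, {54} × {c}, {56} × {a}, {56} × {b}, {56} × {c}, {54} × {a, b}, {54} × {a, c}, {54, 55} × {a}, {54, 56} × {a}, {54} × {b, c}, {54, 55} × {b}, {54, 56} × {b}, {54, 55} × {c}, {54, 56} × {c}, {56} × {a, b}, {56} × {a, c}, {56} × {b, c}, {54} × {a, b, c}, {54, 55, 56} × {a}, {54, 55, 56} × {b}, {54, 55, 56} × {c}, {56} × {a, b, c}, {54, 55} × {a, b}, {54, 56} × {a, b}, {54, 55} × {a, c}, {54, 56} × {a, c}, {54, 55} × {b, c}, {54, 56} × {b, c}, {54, 55} × {a, b, c}, {54, 56} × {a, b, c}, {54, 55, 56} × {a, b}, {54, 55, 56} × {a, c}, {54, 55, 56} × {b, c}, {54, 55, 56} × {a, b, c}}; |τ_{X×Y}| = 216.

Enumerate products U × V with U ∈ τ_X, V ∈ τ_Y (deduplicated):
  ∅ × ∅ = {} (∅)
  {54} × {a} = {(54,a)}
  {54} × {b} = {(54,b)}
  {54} × {c} = {(54,c)}
  {56} × {a} = {(56,a)}
  {56} × {b} = {(56,b)}
  {56} × {c} = {(56,c)}
  {54} × {a, b} = {(54,a), (54,b)}
  {54} × {a, c} = {(54,a), (54,c)}
  {54, 55} × {a} = {(54,a), (55,a)}
  {54, 56} × {a} = {(54,a), (56,a)}
  {54} × {b, c} = {(54,b), (54,c)}
  {54, 55} × {b} = {(54,b), (55,b)}
  {54, 56} × {b} = {(54,b), (56,b)}
  {54, 55} × {c} = {(54,c), (55,c)}
  {54, 56} × {c} = {(54,c), (56,c)}
  {56} × {a, b} = {(56,a), (56,b)}
  {56} × {a, c} = {(56,a), (56,c)}
  {56} × {b, c} = {(56,b), (56,c)}
  {54} × {a, b, c} = {(54,a), (54,b), (54,c)}
  {54, 55, 56} × {a} = {(54,a), (55,a), (56,a)}
  {54, 55, 56} × {b} = {(54,b), (55,b), (56,b)}
  {54, 55, 56} × {c} = {(54,c), (55,c), (56,c)}
  {56} × {a, b, c} = {(56,a), (56,b), (56,c)}
  {54, 55} × {a, b} = {(54,a), (54,b), (55,a), (55,b)}
  {54, 56} × {a, b} = {(54,a), (54,b), (56,a), (56,b)}
  {54, 55} × {a, c} = {(54,a), (54,c), (55,a), (55,c)}
  {54, 56} × {a, c} = {(54,a), (54,c), (56,a), (56,c)}
  {54, 55} × {b, c} = {(54,b), (54,c), (55,b), (55,c)}
  {54, 56} × {b, c} = {(54,b), (54,c), (56,b), (56,c)}
  {54, 55} × {a, b, c} = {(54,a), (54,b), (54,c), (55,a), (55,b), (55,c)}
  {54, 56} × {a, b, c} = {(54,a), (54,b), (54,c), (56,a), (56,b), (56,c)}
  {54, 55, 56} × {a, b} = {(54,a), (54,b), (55,a), (55,b), (56,a), (56,b)}
  {54, 55, 56} × {a, c} = {(54,a), (54,c), (55,a), (55,c), (56,a), (56,c)}
  {54, 55, 56} × {b, c} = {(54,b), (54,c), (55,b), (55,c), (56,b), (56,c)}
  {54, 55, 56} × {a, b, c} = {(54,a), (54,b), (54,c), (55,a), (55,b), (55,c), (56,a), (56,b), (56,c)}
These 36 distinct sets form the basis B.
Close under arbitrary unions to get τ_{X×Y}; counting gives |τ_{X×Y}| = 216.
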